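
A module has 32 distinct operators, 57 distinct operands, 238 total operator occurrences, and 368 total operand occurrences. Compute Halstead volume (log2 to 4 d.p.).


Formula: V = N * log2(η), where N = N1 + N2 and η = η1 + η2
η = 32 + 57 = 89
N = 238 + 368 = 606
log2(89) ≈ 6.4757
V = 606 * 6.4757 = 3924.27

3924.27


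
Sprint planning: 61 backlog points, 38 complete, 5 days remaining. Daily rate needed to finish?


Formula: Required rate = Remaining points / Days left
Remaining = 61 - 38 = 23 points
Required rate = 23 / 5 = 4.6 points/day

4.6 points/day


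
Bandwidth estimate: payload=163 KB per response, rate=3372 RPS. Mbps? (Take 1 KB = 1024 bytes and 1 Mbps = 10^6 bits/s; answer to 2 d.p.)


Formula: Mbps = payload_bytes * RPS * 8 / 1e6
Payload per request = 163 KB = 163 * 1024 = 166912 bytes
Total bytes/sec = 166912 * 3372 = 562827264
Total bits/sec = 562827264 * 8 = 4502618112
Mbps = 4502618112 / 1e6 = 4502.62

4502.62 Mbps


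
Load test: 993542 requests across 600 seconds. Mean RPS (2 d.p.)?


Formula: throughput = requests / seconds
throughput = 993542 / 600
throughput = 1655.9 requests/second

1655.9 requests/second


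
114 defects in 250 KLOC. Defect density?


Defect density = defects / KLOC
Defect density = 114 / 250
Defect density = 0.456 defects/KLOC

0.456 defects/KLOC


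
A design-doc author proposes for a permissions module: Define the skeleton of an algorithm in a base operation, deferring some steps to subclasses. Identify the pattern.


This matches the Template Method pattern

Template Method


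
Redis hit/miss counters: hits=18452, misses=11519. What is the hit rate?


Formula: hit rate = hits / (hits + misses) * 100
hit rate = 18452 / (18452 + 11519) * 100
hit rate = 18452 / 29971 * 100
hit rate = 61.57%

61.57%


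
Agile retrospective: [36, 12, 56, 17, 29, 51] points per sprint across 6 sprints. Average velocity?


Formula: Avg velocity = Total points / Number of sprints
Points: [36, 12, 56, 17, 29, 51]
Sum = 36 + 12 + 56 + 17 + 29 + 51 = 201
Avg velocity = 201 / 6 = 33.5 points/sprint

33.5 points/sprint


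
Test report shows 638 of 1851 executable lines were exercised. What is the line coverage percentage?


Coverage = covered / total * 100
Coverage = 638 / 1851 * 100
Coverage = 34.47%

34.47%


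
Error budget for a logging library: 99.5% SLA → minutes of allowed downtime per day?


Formula: allowed downtime = period * (100 - SLA) / 100
Period (day) = 1440 minutes
Unavailability fraction = (100 - 99.5) / 100
Allowed downtime = 1440 * (100 - 99.5) / 100
Allowed downtime = 7.2 minutes

7.2 minutes


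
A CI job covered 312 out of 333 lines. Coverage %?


Coverage = covered / total * 100
Coverage = 312 / 333 * 100
Coverage = 93.69%

93.69%


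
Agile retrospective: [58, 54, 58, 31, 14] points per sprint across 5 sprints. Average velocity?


Formula: Avg velocity = Total points / Number of sprints
Points: [58, 54, 58, 31, 14]
Sum = 58 + 54 + 58 + 31 + 14 = 215
Avg velocity = 215 / 5 = 43.0 points/sprint

43.0 points/sprint


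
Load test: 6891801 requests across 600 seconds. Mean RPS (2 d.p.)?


Formula: throughput = requests / seconds
throughput = 6891801 / 600
throughput = 11486.34 requests/second

11486.34 requests/second


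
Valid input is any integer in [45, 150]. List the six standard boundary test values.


Range: [45, 150]
Boundaries: just below min, min, min+1, max-1, max, just above max
Values: [44, 45, 46, 149, 150, 151]

[44, 45, 46, 149, 150, 151]


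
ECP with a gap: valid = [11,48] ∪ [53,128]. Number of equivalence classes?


Valid ranges: [11,48] and [53,128]
Class 1: x < 11 — invalid
Class 2: 11 ≤ x ≤ 48 — valid
Class 3: 48 < x < 53 — invalid (gap between ranges)
Class 4: 53 ≤ x ≤ 128 — valid
Class 5: x > 128 — invalid
Total equivalence classes: 5

5 equivalence classes


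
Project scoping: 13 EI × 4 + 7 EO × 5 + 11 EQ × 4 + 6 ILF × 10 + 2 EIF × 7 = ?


UFP = EI*4 + EO*5 + EQ*4 + ILF*10 + EIF*7
UFP = 13*4 + 7*5 + 11*4 + 6*10 + 2*7
UFP = 52 + 35 + 44 + 60 + 14
UFP = 205

205


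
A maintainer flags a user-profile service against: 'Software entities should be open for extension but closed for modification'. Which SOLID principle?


This describes the Open/Closed Principle (OCP)

Open/Closed Principle (OCP)


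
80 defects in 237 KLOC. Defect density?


Defect density = defects / KLOC
Defect density = 80 / 237
Defect density = 0.338 defects/KLOC

0.338 defects/KLOC


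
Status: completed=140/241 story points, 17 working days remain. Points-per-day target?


Formula: Required rate = Remaining points / Days left
Remaining = 241 - 140 = 101 points
Required rate = 101 / 17 = 5.94 points/day

5.94 points/day


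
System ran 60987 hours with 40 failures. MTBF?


Formula: MTBF = Total operating time / Number of failures
MTBF = 60987 / 40
MTBF = 1524.68 hours

1524.68 hours


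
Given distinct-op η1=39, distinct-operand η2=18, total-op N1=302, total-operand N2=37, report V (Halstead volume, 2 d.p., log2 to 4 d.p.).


Formula: V = N * log2(η), where N = N1 + N2 and η = η1 + η2
η = 39 + 18 = 57
N = 302 + 37 = 339
log2(57) ≈ 5.8329
V = 339 * 5.8329 = 1977.35

1977.35


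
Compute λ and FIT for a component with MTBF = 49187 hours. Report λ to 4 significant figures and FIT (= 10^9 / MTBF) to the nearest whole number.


Formula: λ = 1 / MTBF; FIT = λ × 1e9 = 1e9 / MTBF
λ = 1 / 49187 ≈ 2.033e-05 failures/hour
FIT = 1e9 / 49187 ≈ 20331 failures per 1e9 hours (nearest whole number)

λ = 2.033e-05 /h, FIT = 20331


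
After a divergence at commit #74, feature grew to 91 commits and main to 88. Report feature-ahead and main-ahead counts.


Common ancestor: commit #74
feature commits after divergence: 91 - 74 = 17
main commits after divergence: 88 - 74 = 14
feature is 17 commits ahead of main
main is 14 commits ahead of feature

feature ahead: 17, main ahead: 14


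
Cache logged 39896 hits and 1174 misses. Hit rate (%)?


Formula: hit rate = hits / (hits + misses) * 100
hit rate = 39896 / (39896 + 1174) * 100
hit rate = 39896 / 41070 * 100
hit rate = 97.14%

97.14%


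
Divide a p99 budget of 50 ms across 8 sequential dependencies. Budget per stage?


Formula: per_stage = total_budget / stages
per_stage = 50 / 8
per_stage = 6.25 ms

6.25 ms


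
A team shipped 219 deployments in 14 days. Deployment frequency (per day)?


Formula: deployments per day = releases / days
= 219 / 14
= 15.643 deploys/day
(equivalently, 109.5 deploys/week)

15.643 deploys/day


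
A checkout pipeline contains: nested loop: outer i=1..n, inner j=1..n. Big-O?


Reasoning: n iterations times n iterations
Complexity: O(n^2)

O(n^2)


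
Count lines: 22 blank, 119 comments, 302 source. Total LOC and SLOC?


Total LOC = blank + comment + code
Total LOC = 22 + 119 + 302 = 443
SLOC (source only) = code = 302

Total LOC: 443, SLOC: 302


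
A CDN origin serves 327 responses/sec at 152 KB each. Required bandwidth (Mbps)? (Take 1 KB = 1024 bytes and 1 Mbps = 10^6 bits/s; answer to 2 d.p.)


Formula: Mbps = payload_bytes * RPS * 8 / 1e6
Payload per request = 152 KB = 152 * 1024 = 155648 bytes
Total bytes/sec = 155648 * 327 = 50896896
Total bits/sec = 50896896 * 8 = 407175168
Mbps = 407175168 / 1e6 = 407.18

407.18 Mbps


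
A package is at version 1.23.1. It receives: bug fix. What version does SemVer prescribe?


Current: 1.23.1
Change category: 'bug fix' → patch bump
SemVer rule: patch bump → increment PATCH (MAJOR and MINOR unchanged)
New: 1.23.2

1.23.2


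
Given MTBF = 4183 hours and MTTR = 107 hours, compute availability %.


Availability = MTBF / (MTBF + MTTR)
Availability = 4183 / (4183 + 107)
Availability = 4183 / 4290
Availability = 97.5058%

97.5058%


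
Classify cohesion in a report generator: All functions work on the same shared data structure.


Reasoning: Functions share data
Type: Communicational cohesion

Communicational cohesion


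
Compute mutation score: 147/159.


Mutation score = killed / total * 100
Mutation score = 147 / 159 * 100
Mutation score = 92.45%

92.45%


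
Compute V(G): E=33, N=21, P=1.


Formula: V(G) = E - N + 2P
V(G) = 33 - 21 + 2*1
V(G) = 12 + 2
V(G) = 14

14


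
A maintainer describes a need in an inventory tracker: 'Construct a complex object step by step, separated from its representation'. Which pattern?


This matches the Builder pattern

Builder


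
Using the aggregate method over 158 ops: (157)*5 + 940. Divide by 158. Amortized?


Formula: Amortized cost = Total cost / Operations
Total cost = (157 * 5) + (1 * 940)
Total cost = 785 + 940 = 1725
Amortized = 1725 / 158 = 10.9177

10.9177


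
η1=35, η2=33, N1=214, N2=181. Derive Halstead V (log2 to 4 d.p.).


Formula: V = N * log2(η), where N = N1 + N2 and η = η1 + η2
η = 35 + 33 = 68
N = 214 + 181 = 395
log2(68) ≈ 6.0875
V = 395 * 6.0875 = 2404.56

2404.56


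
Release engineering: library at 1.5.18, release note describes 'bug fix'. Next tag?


Current: 1.5.18
Change category: 'bug fix' → patch bump
SemVer rule: patch bump → increment PATCH (MAJOR and MINOR unchanged)
New: 1.5.19

1.5.19


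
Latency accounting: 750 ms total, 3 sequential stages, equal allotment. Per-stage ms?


Formula: per_stage = total_budget / stages
per_stage = 750 / 3
per_stage = 250.0 ms

250.0 ms


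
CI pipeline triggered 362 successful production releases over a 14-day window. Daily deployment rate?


Formula: deployments per day = releases / days
= 362 / 14
= 25.857 deploys/day
(equivalently, 181.0 deploys/week)

25.857 deploys/day


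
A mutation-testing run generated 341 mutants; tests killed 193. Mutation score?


Mutation score = killed / total * 100
Mutation score = 193 / 341 * 100
Mutation score = 56.6%

56.6%


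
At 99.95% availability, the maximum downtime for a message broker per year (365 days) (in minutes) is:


Formula: allowed downtime = period * (100 - SLA) / 100
Period (year (365 days)) = 525600 minutes
Unavailability fraction = (100 - 99.95) / 100
Allowed downtime = 525600 * (100 - 99.95) / 100
Allowed downtime = 262.8 minutes

262.8 minutes


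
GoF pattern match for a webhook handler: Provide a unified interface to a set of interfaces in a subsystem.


This matches the Facade pattern

Facade


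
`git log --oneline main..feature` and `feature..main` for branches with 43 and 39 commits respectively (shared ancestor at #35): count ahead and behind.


Common ancestor: commit #35
feature commits after divergence: 43 - 35 = 8
main commits after divergence: 39 - 35 = 4
feature is 8 commits ahead of main
main is 4 commits ahead of feature

feature ahead: 8, main ahead: 4


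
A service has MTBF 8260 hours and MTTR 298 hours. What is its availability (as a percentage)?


Availability = MTBF / (MTBF + MTTR)
Availability = 8260 / (8260 + 298)
Availability = 8260 / 8558
Availability = 96.5179%

96.5179%


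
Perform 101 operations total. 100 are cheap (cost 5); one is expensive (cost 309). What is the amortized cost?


Formula: Amortized cost = Total cost / Operations
Total cost = (100 * 5) + (1 * 309)
Total cost = 500 + 309 = 809
Amortized = 809 / 101 = 8.0099

8.0099


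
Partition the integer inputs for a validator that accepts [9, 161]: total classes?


Valid range: [9, 161]
Class 1: x < 9 — invalid
Class 2: 9 ≤ x ≤ 161 — valid
Class 3: x > 161 — invalid
Total equivalence classes: 3

3 equivalence classes


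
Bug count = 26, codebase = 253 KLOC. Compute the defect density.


Defect density = defects / KLOC
Defect density = 26 / 253
Defect density = 0.103 defects/KLOC

0.103 defects/KLOC


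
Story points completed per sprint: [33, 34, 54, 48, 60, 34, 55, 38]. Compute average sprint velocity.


Formula: Avg velocity = Total points / Number of sprints
Points: [33, 34, 54, 48, 60, 34, 55, 38]
Sum = 33 + 34 + 54 + 48 + 60 + 34 + 55 + 38 = 356
Avg velocity = 356 / 8 = 44.5 points/sprint

44.5 points/sprint


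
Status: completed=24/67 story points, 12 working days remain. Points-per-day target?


Formula: Required rate = Remaining points / Days left
Remaining = 67 - 24 = 43 points
Required rate = 43 / 12 = 3.58 points/day

3.58 points/day


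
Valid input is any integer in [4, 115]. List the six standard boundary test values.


Range: [4, 115]
Boundaries: just below min, min, min+1, max-1, max, just above max
Values: [3, 4, 5, 114, 115, 116]

[3, 4, 5, 114, 115, 116]


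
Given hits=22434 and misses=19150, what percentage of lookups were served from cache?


Formula: hit rate = hits / (hits + misses) * 100
hit rate = 22434 / (22434 + 19150) * 100
hit rate = 22434 / 41584 * 100
hit rate = 53.95%

53.95%


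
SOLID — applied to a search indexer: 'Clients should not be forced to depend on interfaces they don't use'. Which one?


This describes the Interface Segregation Principle (ISP)

Interface Segregation Principle (ISP)


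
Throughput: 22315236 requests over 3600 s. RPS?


Formula: throughput = requests / seconds
throughput = 22315236 / 3600
throughput = 6198.68 requests/second

6198.68 requests/second


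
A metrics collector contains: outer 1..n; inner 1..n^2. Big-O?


Reasoning: n times n^2
Complexity: O(n^3)

O(n^3)


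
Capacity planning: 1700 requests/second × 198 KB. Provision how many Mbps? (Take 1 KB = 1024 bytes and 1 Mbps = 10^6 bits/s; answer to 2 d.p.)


Formula: Mbps = payload_bytes * RPS * 8 / 1e6
Payload per request = 198 KB = 198 * 1024 = 202752 bytes
Total bytes/sec = 202752 * 1700 = 344678400
Total bits/sec = 344678400 * 8 = 2757427200
Mbps = 2757427200 / 1e6 = 2757.43

2757.43 Mbps


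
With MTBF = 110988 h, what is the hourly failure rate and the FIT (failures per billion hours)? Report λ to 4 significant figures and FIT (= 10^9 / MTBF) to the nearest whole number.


Formula: λ = 1 / MTBF; FIT = λ × 1e9 = 1e9 / MTBF
λ = 1 / 110988 ≈ 9.010e-06 failures/hour
FIT = 1e9 / 110988 ≈ 9010 failures per 1e9 hours (nearest whole number)

λ = 9.010e-06 /h, FIT = 9010


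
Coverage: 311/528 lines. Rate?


Coverage = covered / total * 100
Coverage = 311 / 528 * 100
Coverage = 58.9%

58.9%


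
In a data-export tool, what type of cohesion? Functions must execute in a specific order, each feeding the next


Reasoning: Output of one is input to next
Type: Sequential cohesion

Sequential cohesion


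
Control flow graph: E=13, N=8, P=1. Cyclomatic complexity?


Formula: V(G) = E - N + 2P
V(G) = 13 - 8 + 2*1
V(G) = 5 + 2
V(G) = 7

7


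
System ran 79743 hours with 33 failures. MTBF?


Formula: MTBF = Total operating time / Number of failures
MTBF = 79743 / 33
MTBF = 2416.45 hours

2416.45 hours


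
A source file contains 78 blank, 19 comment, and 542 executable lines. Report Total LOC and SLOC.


Total LOC = blank + comment + code
Total LOC = 78 + 19 + 542 = 639
SLOC (source only) = code = 542

Total LOC: 639, SLOC: 542


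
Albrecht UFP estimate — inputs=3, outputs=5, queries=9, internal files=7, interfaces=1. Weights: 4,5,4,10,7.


UFP = EI*4 + EO*5 + EQ*4 + ILF*10 + EIF*7
UFP = 3*4 + 5*5 + 9*4 + 7*10 + 1*7
UFP = 12 + 25 + 36 + 70 + 7
UFP = 150

150


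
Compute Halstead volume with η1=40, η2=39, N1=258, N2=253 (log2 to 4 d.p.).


Formula: V = N * log2(η), where N = N1 + N2 and η = η1 + η2
η = 40 + 39 = 79
N = 258 + 253 = 511
log2(79) ≈ 6.3038
V = 511 * 6.3038 = 3221.24

3221.24


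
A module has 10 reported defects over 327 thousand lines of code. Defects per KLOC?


Defect density = defects / KLOC
Defect density = 10 / 327
Defect density = 0.031 defects/KLOC

0.031 defects/KLOC


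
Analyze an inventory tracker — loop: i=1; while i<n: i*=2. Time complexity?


Reasoning: i doubles each step so iterations are log2(n)
Complexity: O(log n)

O(log n)


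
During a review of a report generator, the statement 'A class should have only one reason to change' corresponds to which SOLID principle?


This describes the Single Responsibility Principle (SRP)

Single Responsibility Principle (SRP)


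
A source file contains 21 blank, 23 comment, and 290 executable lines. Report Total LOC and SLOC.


Total LOC = blank + comment + code
Total LOC = 21 + 23 + 290 = 334
SLOC (source only) = code = 290

Total LOC: 334, SLOC: 290


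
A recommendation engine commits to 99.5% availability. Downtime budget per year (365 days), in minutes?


Formula: allowed downtime = period * (100 - SLA) / 100
Period (year (365 days)) = 525600 minutes
Unavailability fraction = (100 - 99.5) / 100
Allowed downtime = 525600 * (100 - 99.5) / 100
Allowed downtime = 2628.0 minutes

2628.0 minutes


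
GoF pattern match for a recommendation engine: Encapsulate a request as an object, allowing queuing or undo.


This matches the Command pattern

Command


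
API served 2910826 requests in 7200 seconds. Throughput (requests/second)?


Formula: throughput = requests / seconds
throughput = 2910826 / 7200
throughput = 404.28 requests/second

404.28 requests/second


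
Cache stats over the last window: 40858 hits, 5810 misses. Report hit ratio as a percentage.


Formula: hit rate = hits / (hits + misses) * 100
hit rate = 40858 / (40858 + 5810) * 100
hit rate = 40858 / 46668 * 100
hit rate = 87.55%

87.55%


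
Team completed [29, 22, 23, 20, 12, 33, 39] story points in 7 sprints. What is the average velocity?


Formula: Avg velocity = Total points / Number of sprints
Points: [29, 22, 23, 20, 12, 33, 39]
Sum = 29 + 22 + 23 + 20 + 12 + 33 + 39 = 178
Avg velocity = 178 / 7 = 25.43 points/sprint

25.43 points/sprint


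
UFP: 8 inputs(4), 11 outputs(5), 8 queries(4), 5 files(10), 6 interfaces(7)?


UFP = EI*4 + EO*5 + EQ*4 + ILF*10 + EIF*7
UFP = 8*4 + 11*5 + 8*4 + 5*10 + 6*7
UFP = 32 + 55 + 32 + 50 + 42
UFP = 211

211


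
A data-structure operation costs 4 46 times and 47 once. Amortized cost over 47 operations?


Formula: Amortized cost = Total cost / Operations
Total cost = (46 * 4) + (1 * 47)
Total cost = 184 + 47 = 231
Amortized = 231 / 47 = 4.9149

4.9149


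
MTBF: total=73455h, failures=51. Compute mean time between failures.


Formula: MTBF = Total operating time / Number of failures
MTBF = 73455 / 51
MTBF = 1440.29 hours

1440.29 hours


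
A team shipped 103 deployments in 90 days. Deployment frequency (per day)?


Formula: deployments per day = releases / days
= 103 / 90
= 1.144 deploys/day
(equivalently, 8.01 deploys/week)

1.144 deploys/day


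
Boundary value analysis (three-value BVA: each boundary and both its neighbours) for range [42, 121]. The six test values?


Range: [42, 121]
Boundaries: just below min, min, min+1, max-1, max, just above max
Values: [41, 42, 43, 120, 121, 122]

[41, 42, 43, 120, 121, 122]


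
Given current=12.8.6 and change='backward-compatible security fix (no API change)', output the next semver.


Current: 12.8.6
Change category: 'backward-compatible security fix (no API change)' → patch bump
SemVer rule: patch bump → increment PATCH (MAJOR and MINOR unchanged)
New: 12.8.7

12.8.7


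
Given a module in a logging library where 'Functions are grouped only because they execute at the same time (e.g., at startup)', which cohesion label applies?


Reasoning: Related by timing only
Type: Temporal cohesion

Temporal cohesion


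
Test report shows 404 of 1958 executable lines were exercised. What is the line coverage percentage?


Coverage = covered / total * 100
Coverage = 404 / 1958 * 100
Coverage = 20.63%

20.63%


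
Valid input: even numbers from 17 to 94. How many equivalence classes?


Constraint: even integers in [17, 94]
Class 1: x < 17 — out-of-range invalid
Class 2: x in [17,94] but odd — wrong type invalid
Class 3: x in [17,94] and even — valid
Class 4: x > 94 — out-of-range invalid
Total equivalence classes: 4

4 equivalence classes


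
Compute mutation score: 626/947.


Mutation score = killed / total * 100
Mutation score = 626 / 947 * 100
Mutation score = 66.1%

66.1%


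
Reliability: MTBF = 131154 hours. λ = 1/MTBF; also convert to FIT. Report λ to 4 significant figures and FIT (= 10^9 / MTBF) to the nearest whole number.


Formula: λ = 1 / MTBF; FIT = λ × 1e9 = 1e9 / MTBF
λ = 1 / 131154 ≈ 7.625e-06 failures/hour
FIT = 1e9 / 131154 ≈ 7625 failures per 1e9 hours (nearest whole number)

λ = 7.625e-06 /h, FIT = 7625


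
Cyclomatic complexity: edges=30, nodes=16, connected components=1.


Formula: V(G) = E - N + 2P
V(G) = 30 - 16 + 2*1
V(G) = 14 + 2
V(G) = 16

16


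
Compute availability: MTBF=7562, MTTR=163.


Availability = MTBF / (MTBF + MTTR)
Availability = 7562 / (7562 + 163)
Availability = 7562 / 7725
Availability = 97.89%

97.89%


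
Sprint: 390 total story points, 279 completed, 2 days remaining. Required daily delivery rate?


Formula: Required rate = Remaining points / Days left
Remaining = 390 - 279 = 111 points
Required rate = 111 / 2 = 55.5 points/day

55.5 points/day


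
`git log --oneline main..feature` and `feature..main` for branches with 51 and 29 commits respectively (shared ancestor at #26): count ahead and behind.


Common ancestor: commit #26
feature commits after divergence: 51 - 26 = 25
main commits after divergence: 29 - 26 = 3
feature is 25 commits ahead of main
main is 3 commits ahead of feature

feature ahead: 25, main ahead: 3


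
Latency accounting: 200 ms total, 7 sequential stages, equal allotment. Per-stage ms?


Formula: per_stage = total_budget / stages
per_stage = 200 / 7
per_stage = 28.57 ms

28.57 ms


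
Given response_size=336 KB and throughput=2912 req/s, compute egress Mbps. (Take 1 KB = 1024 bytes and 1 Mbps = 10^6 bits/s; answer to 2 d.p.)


Formula: Mbps = payload_bytes * RPS * 8 / 1e6
Payload per request = 336 KB = 336 * 1024 = 344064 bytes
Total bytes/sec = 344064 * 2912 = 1001914368
Total bits/sec = 1001914368 * 8 = 8015314944
Mbps = 8015314944 / 1e6 = 8015.31

8015.31 Mbps


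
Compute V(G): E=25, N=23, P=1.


Formula: V(G) = E - N + 2P
V(G) = 25 - 23 + 2*1
V(G) = 2 + 2
V(G) = 4

4


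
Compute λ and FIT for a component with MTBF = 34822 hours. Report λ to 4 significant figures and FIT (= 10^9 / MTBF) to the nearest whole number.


Formula: λ = 1 / MTBF; FIT = λ × 1e9 = 1e9 / MTBF
λ = 1 / 34822 ≈ 2.872e-05 failures/hour
FIT = 1e9 / 34822 ≈ 28717 failures per 1e9 hours (nearest whole number)

λ = 2.872e-05 /h, FIT = 28717


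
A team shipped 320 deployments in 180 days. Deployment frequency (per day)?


Formula: deployments per day = releases / days
= 320 / 180
= 1.778 deploys/day
(equivalently, 12.44 deploys/week)

1.778 deploys/day


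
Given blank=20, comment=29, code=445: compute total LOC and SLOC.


Total LOC = blank + comment + code
Total LOC = 20 + 29 + 445 = 494
SLOC (source only) = code = 445

Total LOC: 494, SLOC: 445


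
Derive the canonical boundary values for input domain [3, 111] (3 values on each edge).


Range: [3, 111]
Boundaries: just below min, min, min+1, max-1, max, just above max
Values: [2, 3, 4, 110, 111, 112]

[2, 3, 4, 110, 111, 112]


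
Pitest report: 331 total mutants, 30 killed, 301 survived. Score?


Mutation score = killed / total * 100
Mutation score = 30 / 331 * 100
Mutation score = 9.06%

9.06%


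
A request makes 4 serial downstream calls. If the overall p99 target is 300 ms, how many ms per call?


Formula: per_stage = total_budget / stages
per_stage = 300 / 4
per_stage = 75.0 ms

75.0 ms


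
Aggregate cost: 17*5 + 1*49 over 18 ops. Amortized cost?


Formula: Amortized cost = Total cost / Operations
Total cost = (17 * 5) + (1 * 49)
Total cost = 85 + 49 = 134
Amortized = 134 / 18 = 7.4444

7.4444


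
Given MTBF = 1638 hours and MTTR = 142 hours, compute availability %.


Availability = MTBF / (MTBF + MTTR)
Availability = 1638 / (1638 + 142)
Availability = 1638 / 1780
Availability = 92.0225%

92.0225%


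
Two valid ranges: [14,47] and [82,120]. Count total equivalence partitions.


Valid ranges: [14,47] and [82,120]
Class 1: x < 14 — invalid
Class 2: 14 ≤ x ≤ 47 — valid
Class 3: 47 < x < 82 — invalid (gap between ranges)
Class 4: 82 ≤ x ≤ 120 — valid
Class 5: x > 120 — invalid
Total equivalence classes: 5

5 equivalence classes


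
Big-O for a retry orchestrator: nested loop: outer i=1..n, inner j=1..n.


Reasoning: n iterations times n iterations
Complexity: O(n^2)

O(n^2)


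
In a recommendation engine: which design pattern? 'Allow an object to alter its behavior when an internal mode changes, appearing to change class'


This matches the State pattern

State


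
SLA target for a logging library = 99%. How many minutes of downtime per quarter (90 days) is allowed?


Formula: allowed downtime = period * (100 - SLA) / 100
Period (quarter (90 days)) = 129600 minutes
Unavailability fraction = (100 - 99.0) / 100
Allowed downtime = 129600 * (100 - 99.0) / 100
Allowed downtime = 1296.0 minutes

1296.0 minutes


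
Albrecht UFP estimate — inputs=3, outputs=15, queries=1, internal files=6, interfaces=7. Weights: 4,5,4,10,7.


UFP = EI*4 + EO*5 + EQ*4 + ILF*10 + EIF*7
UFP = 3*4 + 15*5 + 1*4 + 6*10 + 7*7
UFP = 12 + 75 + 4 + 60 + 49
UFP = 200

200


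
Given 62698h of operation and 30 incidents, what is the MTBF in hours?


Formula: MTBF = Total operating time / Number of failures
MTBF = 62698 / 30
MTBF = 2089.93 hours

2089.93 hours


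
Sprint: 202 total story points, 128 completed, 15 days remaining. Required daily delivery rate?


Formula: Required rate = Remaining points / Days left
Remaining = 202 - 128 = 74 points
Required rate = 74 / 15 = 4.93 points/day

4.93 points/day


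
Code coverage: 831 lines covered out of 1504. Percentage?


Coverage = covered / total * 100
Coverage = 831 / 1504 * 100
Coverage = 55.25%

55.25%


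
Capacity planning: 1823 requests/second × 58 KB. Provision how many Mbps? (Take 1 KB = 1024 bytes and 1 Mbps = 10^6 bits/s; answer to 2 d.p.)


Formula: Mbps = payload_bytes * RPS * 8 / 1e6
Payload per request = 58 KB = 58 * 1024 = 59392 bytes
Total bytes/sec = 59392 * 1823 = 108271616
Total bits/sec = 108271616 * 8 = 866172928
Mbps = 866172928 / 1e6 = 866.17

866.17 Mbps


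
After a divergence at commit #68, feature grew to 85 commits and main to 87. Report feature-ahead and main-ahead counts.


Common ancestor: commit #68
feature commits after divergence: 85 - 68 = 17
main commits after divergence: 87 - 68 = 19
feature is 17 commits ahead of main
main is 19 commits ahead of feature

feature ahead: 17, main ahead: 19


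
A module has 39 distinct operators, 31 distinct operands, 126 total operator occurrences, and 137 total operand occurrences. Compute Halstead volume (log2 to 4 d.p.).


Formula: V = N * log2(η), where N = N1 + N2 and η = η1 + η2
η = 39 + 31 = 70
N = 126 + 137 = 263
log2(70) ≈ 6.1293
V = 263 * 6.1293 = 1612.01

1612.01


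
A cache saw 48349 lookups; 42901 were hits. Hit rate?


Formula: hit rate = hits / (hits + misses) * 100
hit rate = 42901 / (42901 + 5448) * 100
hit rate = 42901 / 48349 * 100
hit rate = 88.73%

88.73%


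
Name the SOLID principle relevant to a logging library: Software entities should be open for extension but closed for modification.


This describes the Open/Closed Principle (OCP)

Open/Closed Principle (OCP)


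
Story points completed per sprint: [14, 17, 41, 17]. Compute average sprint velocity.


Formula: Avg velocity = Total points / Number of sprints
Points: [14, 17, 41, 17]
Sum = 14 + 17 + 41 + 17 = 89
Avg velocity = 89 / 4 = 22.25 points/sprint

22.25 points/sprint


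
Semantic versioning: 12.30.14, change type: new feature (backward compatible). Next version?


Current: 12.30.14
Change category: 'new feature (backward compatible)' → minor bump
SemVer rule: minor bump → increment MINOR, reset PATCH to 0 (MAJOR unchanged)
New: 12.31.0

12.31.0


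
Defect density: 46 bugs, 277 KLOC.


Defect density = defects / KLOC
Defect density = 46 / 277
Defect density = 0.166 defects/KLOC

0.166 defects/KLOC


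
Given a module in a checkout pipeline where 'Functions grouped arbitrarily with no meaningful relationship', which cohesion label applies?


Reasoning: Worst: random grouping
Type: Coincidental cohesion

Coincidental cohesion


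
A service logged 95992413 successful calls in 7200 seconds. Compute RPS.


Formula: throughput = requests / seconds
throughput = 95992413 / 7200
throughput = 13332.28 requests/second

13332.28 requests/second


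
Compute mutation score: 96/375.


Mutation score = killed / total * 100
Mutation score = 96 / 375 * 100
Mutation score = 25.6%

25.6%


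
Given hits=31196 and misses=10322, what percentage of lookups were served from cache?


Formula: hit rate = hits / (hits + misses) * 100
hit rate = 31196 / (31196 + 10322) * 100
hit rate = 31196 / 41518 * 100
hit rate = 75.14%

75.14%


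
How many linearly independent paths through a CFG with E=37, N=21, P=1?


Formula: V(G) = E - N + 2P
V(G) = 37 - 21 + 2*1
V(G) = 16 + 2
V(G) = 18

18


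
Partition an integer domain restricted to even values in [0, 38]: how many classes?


Constraint: even integers in [0, 38]
Class 1: x < 0 — out-of-range invalid
Class 2: x in [0,38] but odd — wrong type invalid
Class 3: x in [0,38] and even — valid
Class 4: x > 38 — out-of-range invalid
Total equivalence classes: 4

4 equivalence classes


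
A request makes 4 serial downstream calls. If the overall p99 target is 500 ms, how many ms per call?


Formula: per_stage = total_budget / stages
per_stage = 500 / 4
per_stage = 125.0 ms

125.0 ms


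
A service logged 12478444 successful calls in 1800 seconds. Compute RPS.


Formula: throughput = requests / seconds
throughput = 12478444 / 1800
throughput = 6932.47 requests/second

6932.47 requests/second


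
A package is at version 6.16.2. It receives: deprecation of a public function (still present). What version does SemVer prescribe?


Current: 6.16.2
Change category: 'deprecation of a public function (still present)' → minor bump
SemVer rule: minor bump → increment MINOR, reset PATCH to 0 (MAJOR unchanged)
New: 6.17.0

6.17.0


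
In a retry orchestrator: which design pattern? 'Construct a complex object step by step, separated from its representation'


This matches the Builder pattern

Builder


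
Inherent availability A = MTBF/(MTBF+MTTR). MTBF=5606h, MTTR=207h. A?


Availability = MTBF / (MTBF + MTTR)
Availability = 5606 / (5606 + 207)
Availability = 5606 / 5813
Availability = 96.439%

96.439%


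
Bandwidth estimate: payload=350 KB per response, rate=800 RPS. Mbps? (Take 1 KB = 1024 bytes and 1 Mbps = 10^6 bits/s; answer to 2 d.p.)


Formula: Mbps = payload_bytes * RPS * 8 / 1e6
Payload per request = 350 KB = 350 * 1024 = 358400 bytes
Total bytes/sec = 358400 * 800 = 286720000
Total bits/sec = 286720000 * 8 = 2293760000
Mbps = 2293760000 / 1e6 = 2293.76

2293.76 Mbps


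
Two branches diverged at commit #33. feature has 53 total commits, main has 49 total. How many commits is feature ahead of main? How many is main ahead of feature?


Common ancestor: commit #33
feature commits after divergence: 53 - 33 = 20
main commits after divergence: 49 - 33 = 16
feature is 20 commits ahead of main
main is 16 commits ahead of feature

feature ahead: 20, main ahead: 16


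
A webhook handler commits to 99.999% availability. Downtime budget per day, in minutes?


Formula: allowed downtime = period * (100 - SLA) / 100
Period (day) = 1440 minutes
Unavailability fraction = (100 - 99.999) / 100
Allowed downtime = 1440 * (100 - 99.999) / 100
Allowed downtime = 0.0144 minutes

0.0144 minutes


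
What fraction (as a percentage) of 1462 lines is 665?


Coverage = covered / total * 100
Coverage = 665 / 1462 * 100
Coverage = 45.49%

45.49%


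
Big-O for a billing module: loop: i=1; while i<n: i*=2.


Reasoning: i doubles each step so iterations are log2(n)
Complexity: O(log n)

O(log n)


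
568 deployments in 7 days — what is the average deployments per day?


Formula: deployments per day = releases / days
= 568 / 7
= 81.143 deploys/day
(equivalently, 568.0 deploys/week)

81.143 deploys/day


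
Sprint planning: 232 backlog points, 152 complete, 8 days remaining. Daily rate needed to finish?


Formula: Required rate = Remaining points / Days left
Remaining = 232 - 152 = 80 points
Required rate = 80 / 8 = 10.0 points/day

10.0 points/day


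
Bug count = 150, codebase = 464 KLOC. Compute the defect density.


Defect density = defects / KLOC
Defect density = 150 / 464
Defect density = 0.323 defects/KLOC

0.323 defects/KLOC


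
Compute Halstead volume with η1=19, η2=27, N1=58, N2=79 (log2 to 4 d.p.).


Formula: V = N * log2(η), where N = N1 + N2 and η = η1 + η2
η = 19 + 27 = 46
N = 58 + 79 = 137
log2(46) ≈ 5.5236
V = 137 * 5.5236 = 756.73

756.73


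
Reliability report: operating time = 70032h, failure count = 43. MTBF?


Formula: MTBF = Total operating time / Number of failures
MTBF = 70032 / 43
MTBF = 1628.65 hours

1628.65 hours


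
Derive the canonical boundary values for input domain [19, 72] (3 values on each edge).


Range: [19, 72]
Boundaries: just below min, min, min+1, max-1, max, just above max
Values: [18, 19, 20, 71, 72, 73]

[18, 19, 20, 71, 72, 73]


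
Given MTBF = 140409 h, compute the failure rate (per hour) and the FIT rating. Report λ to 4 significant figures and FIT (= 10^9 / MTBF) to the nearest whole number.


Formula: λ = 1 / MTBF; FIT = λ × 1e9 = 1e9 / MTBF
λ = 1 / 140409 ≈ 7.122e-06 failures/hour
FIT = 1e9 / 140409 ≈ 7122 failures per 1e9 hours (nearest whole number)

λ = 7.122e-06 /h, FIT = 7122


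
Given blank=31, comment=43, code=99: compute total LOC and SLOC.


Total LOC = blank + comment + code
Total LOC = 31 + 43 + 99 = 173
SLOC (source only) = code = 99

Total LOC: 173, SLOC: 99


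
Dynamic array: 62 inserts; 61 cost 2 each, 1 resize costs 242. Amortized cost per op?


Formula: Amortized cost = Total cost / Operations
Total cost = (61 * 2) + (1 * 242)
Total cost = 122 + 242 = 364
Amortized = 364 / 62 = 5.871

5.871


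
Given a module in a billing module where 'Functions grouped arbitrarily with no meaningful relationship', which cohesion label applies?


Reasoning: Worst: random grouping
Type: Coincidental cohesion

Coincidental cohesion


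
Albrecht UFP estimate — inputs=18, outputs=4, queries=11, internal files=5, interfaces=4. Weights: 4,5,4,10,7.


UFP = EI*4 + EO*5 + EQ*4 + ILF*10 + EIF*7
UFP = 18*4 + 4*5 + 11*4 + 5*10 + 4*7
UFP = 72 + 20 + 44 + 50 + 28
UFP = 214

214


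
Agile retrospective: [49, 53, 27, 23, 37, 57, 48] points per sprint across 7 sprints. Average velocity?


Formula: Avg velocity = Total points / Number of sprints
Points: [49, 53, 27, 23, 37, 57, 48]
Sum = 49 + 53 + 27 + 23 + 37 + 57 + 48 = 294
Avg velocity = 294 / 7 = 42.0 points/sprint

42.0 points/sprint


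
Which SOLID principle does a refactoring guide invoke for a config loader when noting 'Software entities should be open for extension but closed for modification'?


This describes the Open/Closed Principle (OCP)

Open/Closed Principle (OCP)


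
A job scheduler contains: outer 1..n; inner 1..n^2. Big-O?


Reasoning: n times n^2
Complexity: O(n^3)

O(n^3)


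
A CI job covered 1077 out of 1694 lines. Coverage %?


Coverage = covered / total * 100
Coverage = 1077 / 1694 * 100
Coverage = 63.58%

63.58%


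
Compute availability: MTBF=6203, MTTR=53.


Availability = MTBF / (MTBF + MTTR)
Availability = 6203 / (6203 + 53)
Availability = 6203 / 6256
Availability = 99.1528%

99.1528%


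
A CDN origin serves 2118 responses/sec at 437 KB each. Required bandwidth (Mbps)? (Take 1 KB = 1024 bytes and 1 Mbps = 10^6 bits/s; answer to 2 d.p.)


Formula: Mbps = payload_bytes * RPS * 8 / 1e6
Payload per request = 437 KB = 437 * 1024 = 447488 bytes
Total bytes/sec = 447488 * 2118 = 947779584
Total bits/sec = 947779584 * 8 = 7582236672
Mbps = 7582236672 / 1e6 = 7582.24

7582.24 Mbps


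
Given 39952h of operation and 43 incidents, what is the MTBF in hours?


Formula: MTBF = Total operating time / Number of failures
MTBF = 39952 / 43
MTBF = 929.12 hours

929.12 hours


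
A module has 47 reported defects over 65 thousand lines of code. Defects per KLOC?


Defect density = defects / KLOC
Defect density = 47 / 65
Defect density = 0.723 defects/KLOC

0.723 defects/KLOC


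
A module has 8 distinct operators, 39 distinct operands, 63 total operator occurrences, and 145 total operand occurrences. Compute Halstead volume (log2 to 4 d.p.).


Formula: V = N * log2(η), where N = N1 + N2 and η = η1 + η2
η = 8 + 39 = 47
N = 63 + 145 = 208
log2(47) ≈ 5.5546
V = 208 * 5.5546 = 1155.36

1155.36


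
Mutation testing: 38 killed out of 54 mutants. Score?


Mutation score = killed / total * 100
Mutation score = 38 / 54 * 100
Mutation score = 70.37%

70.37%


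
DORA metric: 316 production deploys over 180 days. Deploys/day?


Formula: deployments per day = releases / days
= 316 / 180
= 1.756 deploys/day
(equivalently, 12.29 deploys/week)

1.756 deploys/day


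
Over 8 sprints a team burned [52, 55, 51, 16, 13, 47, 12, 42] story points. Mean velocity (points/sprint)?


Formula: Avg velocity = Total points / Number of sprints
Points: [52, 55, 51, 16, 13, 47, 12, 42]
Sum = 52 + 55 + 51 + 16 + 13 + 47 + 12 + 42 = 288
Avg velocity = 288 / 8 = 36.0 points/sprint

36.0 points/sprint


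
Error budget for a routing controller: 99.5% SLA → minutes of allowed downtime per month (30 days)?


Formula: allowed downtime = period * (100 - SLA) / 100
Period (month (30 days)) = 43200 minutes
Unavailability fraction = (100 - 99.5) / 100
Allowed downtime = 43200 * (100 - 99.5) / 100
Allowed downtime = 216.0 minutes

216.0 minutes


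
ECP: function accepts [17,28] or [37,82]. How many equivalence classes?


Valid ranges: [17,28] and [37,82]
Class 1: x < 17 — invalid
Class 2: 17 ≤ x ≤ 28 — valid
Class 3: 28 < x < 37 — invalid (gap between ranges)
Class 4: 37 ≤ x ≤ 82 — valid
Class 5: x > 82 — invalid
Total equivalence classes: 5

5 equivalence classes


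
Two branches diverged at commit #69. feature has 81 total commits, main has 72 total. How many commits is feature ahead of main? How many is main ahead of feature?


Common ancestor: commit #69
feature commits after divergence: 81 - 69 = 12
main commits after divergence: 72 - 69 = 3
feature is 12 commits ahead of main
main is 3 commits ahead of feature

feature ahead: 12, main ahead: 3


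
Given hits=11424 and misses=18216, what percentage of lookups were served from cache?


Formula: hit rate = hits / (hits + misses) * 100
hit rate = 11424 / (11424 + 18216) * 100
hit rate = 11424 / 29640 * 100
hit rate = 38.54%

38.54%


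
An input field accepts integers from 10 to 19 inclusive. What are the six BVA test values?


Range: [10, 19]
Boundaries: just below min, min, min+1, max-1, max, just above max
Values: [9, 10, 11, 18, 19, 20]

[9, 10, 11, 18, 19, 20]


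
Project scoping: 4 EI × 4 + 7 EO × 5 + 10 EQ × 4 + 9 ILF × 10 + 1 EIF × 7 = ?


UFP = EI*4 + EO*5 + EQ*4 + ILF*10 + EIF*7
UFP = 4*4 + 7*5 + 10*4 + 9*10 + 1*7
UFP = 16 + 35 + 40 + 90 + 7
UFP = 188

188


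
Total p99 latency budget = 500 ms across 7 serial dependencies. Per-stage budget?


Formula: per_stage = total_budget / stages
per_stage = 500 / 7
per_stage = 71.43 ms

71.43 ms


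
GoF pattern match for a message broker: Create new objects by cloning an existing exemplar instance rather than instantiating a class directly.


This matches the Prototype pattern

Prototype
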